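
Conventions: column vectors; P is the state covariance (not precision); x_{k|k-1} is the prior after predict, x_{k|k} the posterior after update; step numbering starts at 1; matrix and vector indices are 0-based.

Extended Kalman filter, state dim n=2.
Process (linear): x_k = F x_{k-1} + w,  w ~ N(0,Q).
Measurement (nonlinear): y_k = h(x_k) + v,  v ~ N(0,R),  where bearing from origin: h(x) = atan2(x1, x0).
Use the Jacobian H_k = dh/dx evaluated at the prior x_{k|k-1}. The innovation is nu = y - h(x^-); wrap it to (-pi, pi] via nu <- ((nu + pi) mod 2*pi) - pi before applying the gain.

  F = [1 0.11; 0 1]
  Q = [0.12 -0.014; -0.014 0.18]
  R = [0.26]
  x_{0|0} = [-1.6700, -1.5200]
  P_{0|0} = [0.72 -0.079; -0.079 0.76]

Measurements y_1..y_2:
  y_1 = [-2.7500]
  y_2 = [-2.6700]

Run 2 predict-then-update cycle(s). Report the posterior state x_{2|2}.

x_post = [-2.1627, -1.2489]

step 1: x^-=[-1.8372, -1.5200]  P^-=[0.8318 -0.0094; -0.0094 0.9400]  H_jac=[0.2673 -0.3231]  S=[0.4192]  K=[0.5377; -0.7305]  nu=[-0.2996]  x^+=[-1.9983, -1.3011]  P^+=[0.7106 0.1553; 0.1553 0.7163]
step 2: x^-=[-2.1414, -1.3011]  P^-=[0.8734 0.2201; 0.2201 0.8963]  H_jac=[0.2072 -0.3411]  S=[0.3707]  K=[0.2858; -0.7017]  nu=[-0.0744]  x^+=[-2.1627, -1.2489]  P^+=[0.8432 0.2944; 0.2944 0.7138]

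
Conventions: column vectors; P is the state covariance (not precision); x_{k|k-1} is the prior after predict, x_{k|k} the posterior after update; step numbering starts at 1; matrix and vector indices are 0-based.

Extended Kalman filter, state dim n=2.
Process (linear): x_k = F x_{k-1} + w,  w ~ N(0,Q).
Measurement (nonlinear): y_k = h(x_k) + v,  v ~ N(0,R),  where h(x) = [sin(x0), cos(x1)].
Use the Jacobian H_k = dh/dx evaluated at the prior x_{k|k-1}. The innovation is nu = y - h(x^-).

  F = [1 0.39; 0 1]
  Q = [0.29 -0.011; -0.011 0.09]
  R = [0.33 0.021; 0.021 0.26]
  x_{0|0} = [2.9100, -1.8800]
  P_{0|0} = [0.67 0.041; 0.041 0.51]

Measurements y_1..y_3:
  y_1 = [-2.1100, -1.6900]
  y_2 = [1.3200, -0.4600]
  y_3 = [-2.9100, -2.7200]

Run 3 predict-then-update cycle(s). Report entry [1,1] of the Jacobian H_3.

step 1: x^-=[2.1768, -1.8800]  P^-=[1.0696 0.2289; 0.2289 0.6000]  H_jac=[-0.5696 0.0000; 0.0000 0.9526]  S=[0.6770 -0.1032; -0.1032 0.8044]  K=[-0.8757 0.1587; -0.0860 0.6995]  nu=[-2.9319, -1.3857]  x^+=[4.5243, -2.5972]  P^+=[0.5015 0.0240; 0.0240 0.1890]
step 2: x^-=[3.5114, -2.5972]  P^-=[0.8390 0.0867; 0.0867 0.2790]  H_jac=[-0.9324 0.0000; 0.0000 0.5179]  S=[1.0594 -0.0209; -0.0209 0.3348]  K=[-0.7367 0.0882; -0.0679 0.4273]  nu=[1.6814, 0.3954]  x^+=[2.3076, -2.5424]  P^+=[0.2587 0.0144; 0.0144 0.2118]
step 3: x^-=[1.3161, -2.5424]  P^-=[0.5922 0.0860; 0.0860 0.3018]  H_jac=[0.2520 0.0000; 0.0000 0.5640]  S=[0.3676 0.0332; 0.0332 0.3560]  K=[0.3970 0.0992; 0.0159 0.4766]  nu=[-3.8777, -1.8942]  x^+=[-0.4112, -3.5068]  P^+=[0.5281 0.0605; 0.0605 0.2203]

H_jac[1,1] = 0.5640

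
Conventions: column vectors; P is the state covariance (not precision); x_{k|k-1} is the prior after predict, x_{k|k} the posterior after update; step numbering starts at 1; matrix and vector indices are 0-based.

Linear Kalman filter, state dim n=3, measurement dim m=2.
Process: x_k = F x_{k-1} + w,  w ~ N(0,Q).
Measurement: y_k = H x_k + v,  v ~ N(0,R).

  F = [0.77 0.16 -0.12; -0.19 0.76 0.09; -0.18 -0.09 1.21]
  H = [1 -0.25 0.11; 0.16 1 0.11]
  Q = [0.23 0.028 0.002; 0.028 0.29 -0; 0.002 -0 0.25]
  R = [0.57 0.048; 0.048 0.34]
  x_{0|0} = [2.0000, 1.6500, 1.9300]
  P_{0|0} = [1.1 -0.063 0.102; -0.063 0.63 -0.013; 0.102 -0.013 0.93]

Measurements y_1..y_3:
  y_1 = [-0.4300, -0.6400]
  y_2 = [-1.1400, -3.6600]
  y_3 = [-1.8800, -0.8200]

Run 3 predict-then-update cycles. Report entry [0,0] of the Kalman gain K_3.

step 1: x^-=[1.5724, 1.0477, 1.8268]  P^-=[0.8778 -0.0909 -0.1938; -0.0909 0.7141 0.0664; -0.1938 0.0664 1.6087]  S=[1.5111 -0.0771; -0.0771 1.0747]  K=[0.5853 0.0683; -0.1404 0.6476; -0.0121 0.1967]  nu=[-1.9414, -2.1402]  x^+=[0.2899, -0.0657, 1.4293]  P^+=[0.3612 0.0143 -0.1887; 0.0143 0.2195 -0.0758; -0.1887 -0.0758 1.5665]
step 2: x^-=[0.0412, 0.0236, 1.6831]  P^-=[0.5137 -0.0187 -0.4755; -0.0187 0.4345 0.1436; -0.4755 0.1436 2.6562]  S=[1.0398 -0.0131; -0.0131 0.8286]  K=[0.4485 0.0206; -0.1005 0.5382; -0.2054 0.4308]  nu=[-1.3604, -3.8753]  x^+=[-0.6486, -1.9254, 0.2930]  P^+=[0.3044 0.0221 -0.3846; 0.0221 0.1825 -0.0720; -0.3846 -0.0720 2.4563]
step 3: x^-=[-0.8426, -1.3137, 0.6446]  P^-=[0.5298 -0.0385 -0.7830; -0.0385 0.4232 0.2918; -0.7830 0.2918 4.0415]  S=[1.0061 -0.0369; -0.0369 0.8500]  K=[0.4496 -0.0273; -0.0923 0.5244; -0.3831 0.7022]  nu=[-1.4367, 0.5576]  x^+=[-1.5037, -0.8887, 1.5865]  P^+=[0.3249 0.0242 -0.5813; 0.0242 0.1773 -0.0667; -0.5813 -0.0667 3.4548]

K[0,0] = 0.4496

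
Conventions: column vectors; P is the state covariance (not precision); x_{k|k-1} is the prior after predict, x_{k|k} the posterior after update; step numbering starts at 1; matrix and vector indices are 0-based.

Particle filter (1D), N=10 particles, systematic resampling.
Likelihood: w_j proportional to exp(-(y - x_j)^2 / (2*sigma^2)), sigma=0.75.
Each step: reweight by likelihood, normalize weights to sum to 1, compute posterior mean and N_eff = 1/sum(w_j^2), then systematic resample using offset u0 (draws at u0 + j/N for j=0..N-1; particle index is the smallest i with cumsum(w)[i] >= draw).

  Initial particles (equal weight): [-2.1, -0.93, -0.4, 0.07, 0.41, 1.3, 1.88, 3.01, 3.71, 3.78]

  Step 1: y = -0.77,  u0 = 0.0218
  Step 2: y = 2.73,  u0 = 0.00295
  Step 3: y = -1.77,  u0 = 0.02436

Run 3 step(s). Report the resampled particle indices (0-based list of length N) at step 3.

resampled_idx = [0, 0, 0, 0, 0, 1, 2, 3, 4, 7]

step 1: w=[0.0711, 0.3349, 0.3034, 0.1830, 0.0994, 0.0076, 0.0007, 0.0000, 0.0000, 0.0000]  mean=-0.5175  Neff=3.9579  idx=[0, 1, 1, 1, 2, 2, 2, 3, 3, 4]
step 2: w=[0.0000, 0.0005, 0.0005, 0.0005, 0.0131, 0.0131, 0.0131, 0.1474, 0.1474, 0.6641]  mean=0.2757  Neff=2.0615  idx=[4, 7, 8, 8, 9, 9, 9, 9, 9, 9]
step 3: w=[0.4444, 0.1162, 0.1162, 0.1162, 0.0345, 0.0345, 0.0345, 0.0345, 0.0345, 0.0345]  mean=-0.0685  Neff=4.0795  idx=[0, 0, 0, 0, 0, 1, 2, 3, 4, 7]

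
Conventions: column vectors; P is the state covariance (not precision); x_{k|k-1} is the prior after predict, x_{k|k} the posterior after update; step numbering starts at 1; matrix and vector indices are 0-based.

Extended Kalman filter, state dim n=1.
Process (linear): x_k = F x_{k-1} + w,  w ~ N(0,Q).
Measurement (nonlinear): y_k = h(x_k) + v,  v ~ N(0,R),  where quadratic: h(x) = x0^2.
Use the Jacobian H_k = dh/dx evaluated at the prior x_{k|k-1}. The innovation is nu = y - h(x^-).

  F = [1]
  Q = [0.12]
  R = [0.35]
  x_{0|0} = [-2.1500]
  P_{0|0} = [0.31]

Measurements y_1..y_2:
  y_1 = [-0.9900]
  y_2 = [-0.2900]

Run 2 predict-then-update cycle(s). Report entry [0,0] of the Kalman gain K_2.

step 1: x^-=[-2.1500]  P^-=[0.4300]  H_jac=[-4.3000]  S=[8.3007]  K=[-0.2228]  nu=[-5.6125]  x^+=[-0.8998]  P^+=[0.0181]
step 2: x^-=[-0.8998]  P^-=[0.1381]  H_jac=[-1.7996]  S=[0.7973]  K=[-0.3118]  nu=[-1.0996]  x^+=[-0.5570]  P^+=[0.0606]

K[0,0] = -0.3118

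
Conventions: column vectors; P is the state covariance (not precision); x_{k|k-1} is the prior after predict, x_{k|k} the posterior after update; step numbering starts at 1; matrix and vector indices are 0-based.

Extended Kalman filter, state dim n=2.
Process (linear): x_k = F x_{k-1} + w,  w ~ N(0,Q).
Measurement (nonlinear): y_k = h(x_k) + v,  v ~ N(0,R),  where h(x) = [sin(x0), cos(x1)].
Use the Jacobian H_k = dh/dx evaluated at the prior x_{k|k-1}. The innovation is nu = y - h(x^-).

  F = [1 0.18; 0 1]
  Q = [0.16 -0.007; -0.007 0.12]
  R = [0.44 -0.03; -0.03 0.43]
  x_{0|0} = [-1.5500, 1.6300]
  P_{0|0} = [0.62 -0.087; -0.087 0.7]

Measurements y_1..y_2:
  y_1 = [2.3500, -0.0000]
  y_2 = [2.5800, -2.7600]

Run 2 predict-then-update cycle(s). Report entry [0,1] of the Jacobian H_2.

step 1: x^-=[-1.2566, 1.6300]  P^-=[0.7714 0.0320; 0.0320 0.8200]  H_jac=[0.3091 0.0000; 0.0000 -0.9982]  S=[0.5137 -0.0399; -0.0399 1.2471]  K=[0.4632 -0.0108; -0.0318 -0.6574]  nu=[3.3010, 0.0592]  x^+=[0.2720, 1.4862]  P^+=[0.6606 0.0186; 0.0186 0.2822]
step 2: x^-=[0.5395, 1.4862]  P^-=[0.8364 0.0624; 0.0624 0.4022]  H_jac=[0.8580 0.0000; 0.0000 -0.9964]  S=[1.0557 -0.0833; -0.0833 0.8293]  K=[0.6792 -0.0067; 0.0127 -0.4820]  nu=[2.0663, -2.8445]  x^+=[1.9620, 2.8833]  P^+=[0.3486 0.0233; 0.0233 0.2084]

H_jac[0,1] = 0.0000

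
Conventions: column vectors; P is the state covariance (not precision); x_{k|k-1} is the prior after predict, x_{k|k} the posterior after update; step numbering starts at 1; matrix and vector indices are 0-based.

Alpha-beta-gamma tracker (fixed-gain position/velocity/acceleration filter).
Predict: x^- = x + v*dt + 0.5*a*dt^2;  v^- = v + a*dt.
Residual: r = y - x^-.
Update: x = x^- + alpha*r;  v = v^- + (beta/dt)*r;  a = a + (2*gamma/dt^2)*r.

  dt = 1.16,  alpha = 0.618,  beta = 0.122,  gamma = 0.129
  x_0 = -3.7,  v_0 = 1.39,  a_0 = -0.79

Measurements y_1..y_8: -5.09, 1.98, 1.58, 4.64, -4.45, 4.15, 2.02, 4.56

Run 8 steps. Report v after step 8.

v_post = 1.0396

step 1: x_pred=-2.6191  r=-2.4709  x^+=-4.1461  v^+=0.2137  a^+=-1.2638
step 2: x_pred=-4.7484  r=6.7284  x^+=-0.5903  v^+=-0.5446  a^+=0.0263
step 3: x_pred=-1.2043  r=2.7843  x^+=0.5164  v^+=-0.2212  a^+=0.5602
step 4: x_pred=0.6367  r=4.0033  x^+=3.1107  v^+=0.8496  a^+=1.3278
step 5: x_pred=4.9896  r=-9.4396  x^+=-0.8441  v^+=1.3970  a^+=-0.4822
step 6: x_pred=0.4521  r=3.6979  x^+=2.7374  v^+=1.2266  a^+=0.2269
step 7: x_pred=4.3129  r=-2.2929  x^+=2.8959  v^+=1.2486  a^+=-0.2128
step 8: x_pred=4.2012  r=0.3588  x^+=4.4229  v^+=1.0396  a^+=-0.1440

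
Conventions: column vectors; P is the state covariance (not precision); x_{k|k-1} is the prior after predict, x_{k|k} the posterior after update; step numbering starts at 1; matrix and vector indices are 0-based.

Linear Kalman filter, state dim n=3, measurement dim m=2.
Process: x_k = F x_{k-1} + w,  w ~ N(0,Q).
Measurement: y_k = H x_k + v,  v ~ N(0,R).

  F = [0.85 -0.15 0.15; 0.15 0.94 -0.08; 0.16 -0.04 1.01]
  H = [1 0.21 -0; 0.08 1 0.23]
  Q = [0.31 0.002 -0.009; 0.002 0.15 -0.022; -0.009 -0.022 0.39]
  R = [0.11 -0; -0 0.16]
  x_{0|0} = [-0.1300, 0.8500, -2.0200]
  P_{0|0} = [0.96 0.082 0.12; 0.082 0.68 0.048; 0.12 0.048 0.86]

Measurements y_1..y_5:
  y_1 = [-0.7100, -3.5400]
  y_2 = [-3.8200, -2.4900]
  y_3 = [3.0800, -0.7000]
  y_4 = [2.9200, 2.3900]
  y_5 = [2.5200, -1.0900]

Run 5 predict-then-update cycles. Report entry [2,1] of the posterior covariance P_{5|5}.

step 1: x^-=[-0.5410, 0.9411, -2.0950]  P^-=[1.0458 0.0838 0.3495; 0.0838 0.7910 -0.0198; 0.3495 -0.0198 1.3268]  S=[1.2258 0.4144; 0.4144 1.0450]  K=[0.9092 -0.1234; -0.0609 0.7831; 0.2083 0.2172]  nu=[-0.3666, -3.9560]  x^+=[-0.3863, -2.1345, -3.0307]  P^+=[0.1096 -0.0456 0.0742; -0.0456 0.1851 -0.2441; 0.0742 -0.2441 1.1868]
step 2: x^-=[-0.4628, -1.8219, -3.0375]  P^-=[0.4616 -0.1005 0.2934; -0.1005 0.3457 -0.3511; 0.2934 -0.3511 1.6480]  S=[0.5446 0.0579; 0.0579 0.4291]  K=[0.8195 -0.1014; -0.1165 0.6145; 0.3963 0.0664]  nu=[-2.9746, 0.0676]  x^+=[-2.9075, -1.4339, -4.2117]  P^+=[0.1010 -0.0516 0.1186; -0.0516 0.1846 -0.3571; 0.1186 -0.3571 1.5576]
step 3: x^-=[-2.8880, -1.4470, -4.6616]  P^-=[0.4816 -0.1299 0.4057; -0.1299 0.3617 -0.4835; 0.4057 -0.4835 2.0496]  S=[0.5530 0.0523; 0.0523 0.4049]  K=[0.8313 -0.1027; -0.1556 0.6130; 0.5520 -0.0212]  nu=[6.2719, 2.0502]  x^+=[2.1152, -1.1662, -1.2429]  P^+=[0.1041 -0.0604 0.1549; -0.0604 0.2061 -0.4487; 0.1549 -0.4487 1.8822]
step 4: x^-=[1.7865, -0.6795, -0.8702]  P^-=[0.5073 -0.1590 0.5025; -0.1590 0.3932 -0.5940; 0.5025 -0.5940 2.4001]  S=[0.5679 0.0484; 0.0484 0.4033]  K=[0.8438 -0.1083; -0.1880 0.6274; 0.6724 -0.0850]  nu=[1.2762, 3.1267]  x^+=[2.5248, 1.0422, -0.2780]  P^+=[0.1071 -0.0681 0.1836; -0.0681 0.2259 -0.5219; 0.1836 -0.5219 2.1460]
step 5: x^-=[1.9481, 1.3806, 0.0815]  P^-=[0.5284 -0.1830 0.5802; -0.1830 0.4206 -0.6828; 0.5802 -0.6828 2.6846]  S=[0.5801 0.0450; 0.0450 0.4040]  K=[0.8534 -0.1131; -0.2128 0.6398; 0.7632 -0.1319]  nu=[0.2820, -2.6452]  x^+=[2.4879, -0.3719, 0.6455]  P^+=[0.1094 -0.0741 0.2053; -0.0741 0.2412 -0.5777; 0.2053 -0.5777 2.3487]

P_post[2,1] = -0.5777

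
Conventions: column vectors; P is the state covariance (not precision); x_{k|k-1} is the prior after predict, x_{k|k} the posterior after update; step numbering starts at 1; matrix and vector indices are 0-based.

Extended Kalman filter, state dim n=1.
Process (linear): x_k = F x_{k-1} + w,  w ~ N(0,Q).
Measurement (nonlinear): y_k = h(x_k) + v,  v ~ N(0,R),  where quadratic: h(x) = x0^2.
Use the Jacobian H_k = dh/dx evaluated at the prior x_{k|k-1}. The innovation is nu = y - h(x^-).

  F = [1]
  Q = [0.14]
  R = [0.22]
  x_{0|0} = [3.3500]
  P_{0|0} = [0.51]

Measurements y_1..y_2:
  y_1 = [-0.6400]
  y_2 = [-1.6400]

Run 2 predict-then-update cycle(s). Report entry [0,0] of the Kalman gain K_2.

step 1: x^-=[3.3500]  P^-=[0.6500]  H_jac=[6.7000]  S=[29.3985]  K=[0.1481]  nu=[-11.8625]  x^+=[1.5927]  P^+=[0.0049]
step 2: x^-=[1.5927]  P^-=[0.1449]  H_jac=[3.1855]  S=[1.6900]  K=[0.2731]  nu=[-4.1768]  x^+=[0.4522]  P^+=[0.0189]

K[0,0] = 0.2731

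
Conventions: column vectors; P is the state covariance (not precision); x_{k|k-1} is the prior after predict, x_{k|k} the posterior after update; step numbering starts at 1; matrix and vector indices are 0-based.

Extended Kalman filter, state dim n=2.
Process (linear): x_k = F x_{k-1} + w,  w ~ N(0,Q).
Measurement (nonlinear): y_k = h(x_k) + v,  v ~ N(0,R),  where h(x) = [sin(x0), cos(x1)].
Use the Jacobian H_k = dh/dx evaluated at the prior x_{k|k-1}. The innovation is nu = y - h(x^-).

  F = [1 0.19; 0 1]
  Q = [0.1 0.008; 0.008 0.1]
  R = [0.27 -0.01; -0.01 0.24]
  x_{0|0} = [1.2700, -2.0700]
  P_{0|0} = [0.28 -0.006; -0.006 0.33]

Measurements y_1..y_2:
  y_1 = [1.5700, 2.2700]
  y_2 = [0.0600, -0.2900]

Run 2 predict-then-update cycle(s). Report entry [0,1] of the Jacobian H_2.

H_jac[0,1] = 0.0000

step 1: x^-=[0.8767, -2.0700]  P^-=[0.3896 0.0647; 0.0647 0.4300]  H_jac=[0.6397 0.0000; 0.0000 0.8780]  S=[0.4294 0.0263; 0.0263 0.5715]  K=[0.5759 0.0729; 0.0560 0.6581]  nu=[0.8014, 2.7487]  x^+=[1.5385, -0.2163]  P^+=[0.2419 0.0134; 0.0134 0.1792]
step 2: x^-=[1.4974, -0.2163]  P^-=[0.3535 0.0554; 0.0554 0.2792]  H_jac=[0.0733 0.0000; 0.0000 0.2146]  S=[0.2719 -0.0091; -0.0091 0.2529]  K=[0.0970 0.0505; 0.0229 0.2378]  nu=[-0.9373, -1.2667]  x^+=[1.3425, -0.5390]  P^+=[0.3504 0.0520; 0.0520 0.2649]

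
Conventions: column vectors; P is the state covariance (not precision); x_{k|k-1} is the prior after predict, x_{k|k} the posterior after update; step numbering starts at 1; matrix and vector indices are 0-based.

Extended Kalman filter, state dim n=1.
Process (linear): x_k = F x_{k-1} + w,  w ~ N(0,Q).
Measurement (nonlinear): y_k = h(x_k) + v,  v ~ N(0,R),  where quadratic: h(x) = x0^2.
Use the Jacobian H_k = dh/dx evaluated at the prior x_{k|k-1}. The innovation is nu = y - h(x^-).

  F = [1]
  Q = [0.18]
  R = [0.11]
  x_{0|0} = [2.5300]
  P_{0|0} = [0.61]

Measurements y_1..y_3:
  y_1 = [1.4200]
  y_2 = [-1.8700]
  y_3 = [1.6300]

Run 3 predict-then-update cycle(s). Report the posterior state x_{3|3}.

step 1: x^-=[2.5300]  P^-=[0.7900]  H_jac=[5.0600]  S=[20.3368]  K=[0.1966]  nu=[-4.9809]  x^+=[1.5510]  P^+=[0.0043]
step 2: x^-=[1.5510]  P^-=[0.1843]  H_jac=[3.1019]  S=[1.8831]  K=[0.3035]  nu=[-4.2755]  x^+=[0.2531]  P^+=[0.0108]
step 3: x^-=[0.2531]  P^-=[0.1908]  H_jac=[0.5063]  S=[0.1589]  K=[0.6078]  nu=[1.5659]  x^+=[1.2049]  P^+=[0.1321]

x_post = [1.2049]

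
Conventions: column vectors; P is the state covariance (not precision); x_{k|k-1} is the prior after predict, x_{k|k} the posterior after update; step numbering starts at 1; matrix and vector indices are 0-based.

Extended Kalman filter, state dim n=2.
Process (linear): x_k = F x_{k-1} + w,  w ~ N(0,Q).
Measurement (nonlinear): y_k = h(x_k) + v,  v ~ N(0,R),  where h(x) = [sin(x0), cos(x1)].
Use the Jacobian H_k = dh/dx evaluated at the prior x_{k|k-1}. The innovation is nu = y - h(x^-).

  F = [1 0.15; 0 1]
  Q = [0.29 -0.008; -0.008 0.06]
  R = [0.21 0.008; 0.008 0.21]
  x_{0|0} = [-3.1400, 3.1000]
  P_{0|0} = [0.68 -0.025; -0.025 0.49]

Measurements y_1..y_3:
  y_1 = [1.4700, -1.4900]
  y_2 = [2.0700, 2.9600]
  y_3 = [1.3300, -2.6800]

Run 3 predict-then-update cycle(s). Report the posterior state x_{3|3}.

step 1: x^-=[-2.6750, 3.1000]  P^-=[0.9735 0.0405; 0.0405 0.5500]  H_jac=[-0.8931 0.0000; 0.0000 -0.0416]  S=[0.9865 0.0095; 0.0095 0.2110]  K=[-0.8816 0.0317; -0.0356 -0.1068]  nu=[1.9198, -0.4909]  x^+=[-4.3832, 3.0840]  P^+=[0.2070 0.0093; 0.0093 0.5463]
step 2: x^-=[-3.9206, 3.0840]  P^-=[0.5121 0.0833; 0.0833 0.6063]  H_jac=[-0.7116 0.0000; 0.0000 -0.0575]  S=[0.4693 0.0114; 0.0114 0.2120]  K=[-0.7769 0.0192; -0.1224 -0.1580]  nu=[1.3674, 3.9583]  x^+=[-4.9070, 2.2913]  P^+=[0.2291 0.0379; 0.0379 0.5935]
step 3: x^-=[-4.5633, 2.2913]  P^-=[0.5438 0.1189; 0.1189 0.6535]  H_jac=[-0.1485 0.0000; 0.0000 -0.7515]  S=[0.2220 0.0213; 0.0213 0.5791]  K=[-0.3503 -0.1415; 0.0017 -0.8482]  nu=[0.3411, -2.0203]  x^+=[-4.3970, 4.0054]  P^+=[0.5028 0.0433; 0.0433 0.2370]

x_post = [-4.3970, 4.0054]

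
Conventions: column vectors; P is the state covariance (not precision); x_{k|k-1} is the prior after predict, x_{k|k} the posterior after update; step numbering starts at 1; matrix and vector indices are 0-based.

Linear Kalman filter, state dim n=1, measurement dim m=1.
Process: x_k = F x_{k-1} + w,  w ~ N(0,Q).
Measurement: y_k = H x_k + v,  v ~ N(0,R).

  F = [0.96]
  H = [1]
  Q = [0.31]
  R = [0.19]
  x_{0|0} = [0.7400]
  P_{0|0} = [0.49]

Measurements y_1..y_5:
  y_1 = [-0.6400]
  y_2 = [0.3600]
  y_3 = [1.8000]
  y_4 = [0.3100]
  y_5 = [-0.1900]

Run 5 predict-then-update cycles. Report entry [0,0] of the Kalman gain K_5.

step 1: x^-=[0.7104]  P^-=[0.7616]  S=[0.9516]  K=[0.8003]  nu=[-1.3504]  x^+=[-0.3704]  P^+=[0.1521]
step 2: x^-=[-0.3556]  P^-=[0.4501]  S=[0.6401]  K=[0.7032]  nu=[0.7156]  x^+=[0.1476]  P^+=[0.1336]
step 3: x^-=[0.1417]  P^-=[0.4331]  S=[0.6231]  K=[0.6951]  nu=[1.6583]  x^+=[1.2944]  P^+=[0.1321]
step 4: x^-=[1.2426]  P^-=[0.4317]  S=[0.6217]  K=[0.6944]  nu=[-0.9326]  x^+=[0.5950]  P^+=[0.1319]
step 5: x^-=[0.5712]  P^-=[0.4316]  S=[0.6216]  K=[0.6943]  nu=[-0.7612]  x^+=[0.0427]  P^+=[0.1319]

K[0,0] = 0.6943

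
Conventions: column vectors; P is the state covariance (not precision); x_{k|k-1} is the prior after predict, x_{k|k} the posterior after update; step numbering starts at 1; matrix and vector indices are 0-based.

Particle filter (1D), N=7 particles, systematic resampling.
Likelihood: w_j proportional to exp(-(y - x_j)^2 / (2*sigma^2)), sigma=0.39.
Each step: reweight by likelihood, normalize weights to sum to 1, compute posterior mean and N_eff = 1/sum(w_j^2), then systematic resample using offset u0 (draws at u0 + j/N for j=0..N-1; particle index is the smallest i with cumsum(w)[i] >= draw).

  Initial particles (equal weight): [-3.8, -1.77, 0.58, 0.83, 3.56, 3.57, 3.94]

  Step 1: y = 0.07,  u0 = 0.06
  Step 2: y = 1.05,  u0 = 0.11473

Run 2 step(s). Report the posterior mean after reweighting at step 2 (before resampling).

post_mean = 0.6834

step 1: w=[0.0000, 0.0000, 0.7395, 0.2604, 0.0000, 0.0000, 0.0000]  mean=0.6450  Neff=1.6267  idx=[2, 2, 2, 2, 2, 3, 3]
step 2: w=[0.1173, 0.1173, 0.1173, 0.1173, 0.1173, 0.2068, 0.2068]  mean=0.6834  Neff=6.4809  idx=[0, 2, 3, 4, 5, 6, 6]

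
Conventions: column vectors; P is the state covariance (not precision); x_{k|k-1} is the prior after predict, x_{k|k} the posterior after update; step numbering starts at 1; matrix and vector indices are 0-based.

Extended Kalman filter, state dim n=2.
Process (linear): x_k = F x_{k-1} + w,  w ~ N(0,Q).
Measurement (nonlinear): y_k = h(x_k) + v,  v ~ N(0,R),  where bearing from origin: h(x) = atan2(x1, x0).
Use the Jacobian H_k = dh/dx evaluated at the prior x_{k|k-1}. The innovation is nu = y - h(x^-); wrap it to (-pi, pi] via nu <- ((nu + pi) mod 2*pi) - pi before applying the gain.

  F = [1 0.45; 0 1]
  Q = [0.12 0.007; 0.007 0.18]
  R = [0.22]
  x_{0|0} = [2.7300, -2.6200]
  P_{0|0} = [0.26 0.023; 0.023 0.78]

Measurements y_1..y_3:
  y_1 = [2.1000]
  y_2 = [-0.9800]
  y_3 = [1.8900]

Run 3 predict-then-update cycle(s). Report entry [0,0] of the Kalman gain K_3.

step 1: x^-=[1.5510, -2.6200]  P^-=[0.5587 0.3810; 0.3810 0.9600]  H_jac=[0.2826 0.1673]  S=[0.3275]  K=[0.6767; 0.8192]  nu=[3.1363]  x^+=[3.6733, -0.0509]  P^+=[0.4087 0.1994; 0.1994 0.7402]
step 2: x^-=[3.6504, -0.0509]  P^-=[0.8581 0.5395; 0.5395 0.9202]  H_jac=[0.0038 0.2739]  S=[0.2902]  K=[0.5205; 0.8757]  nu=[-0.9661]  x^+=[3.1475, -0.8968]  P^+=[0.7794 0.4073; 0.4073 0.6977]
step 3: x^-=[2.7440, -0.8968]  P^-=[1.4073 0.7282; 0.7282 0.8777]  H_jac=[0.1076 0.3293]  S=[0.3831]  K=[1.0213; 0.9590]  nu=[2.2059]  x^+=[4.9969, 1.2187]  P^+=[1.0077 0.3530; 0.3530 0.5254]

K[0,0] = 1.0213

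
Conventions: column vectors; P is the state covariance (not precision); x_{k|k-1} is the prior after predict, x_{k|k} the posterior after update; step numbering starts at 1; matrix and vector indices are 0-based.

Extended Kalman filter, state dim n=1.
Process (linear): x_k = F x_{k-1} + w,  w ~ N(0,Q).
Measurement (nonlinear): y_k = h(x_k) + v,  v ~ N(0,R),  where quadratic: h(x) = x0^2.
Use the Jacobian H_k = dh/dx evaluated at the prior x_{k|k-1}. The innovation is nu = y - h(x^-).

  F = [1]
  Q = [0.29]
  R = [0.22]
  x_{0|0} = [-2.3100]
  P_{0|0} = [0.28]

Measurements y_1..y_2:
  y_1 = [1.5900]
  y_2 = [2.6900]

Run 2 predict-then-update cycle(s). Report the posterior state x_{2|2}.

x_post = [-1.6356]

step 1: x^-=[-2.3100]  P^-=[0.5700]  H_jac=[-4.6200]  S=[12.3863]  K=[-0.2126]  nu=[-3.7461]  x^+=[-1.5136]  P^+=[0.0101]
step 2: x^-=[-1.5136]  P^-=[0.3001]  H_jac=[-3.0271]  S=[2.9702]  K=[-0.3059]  nu=[0.3991]  x^+=[-1.6356]  P^+=[0.0222]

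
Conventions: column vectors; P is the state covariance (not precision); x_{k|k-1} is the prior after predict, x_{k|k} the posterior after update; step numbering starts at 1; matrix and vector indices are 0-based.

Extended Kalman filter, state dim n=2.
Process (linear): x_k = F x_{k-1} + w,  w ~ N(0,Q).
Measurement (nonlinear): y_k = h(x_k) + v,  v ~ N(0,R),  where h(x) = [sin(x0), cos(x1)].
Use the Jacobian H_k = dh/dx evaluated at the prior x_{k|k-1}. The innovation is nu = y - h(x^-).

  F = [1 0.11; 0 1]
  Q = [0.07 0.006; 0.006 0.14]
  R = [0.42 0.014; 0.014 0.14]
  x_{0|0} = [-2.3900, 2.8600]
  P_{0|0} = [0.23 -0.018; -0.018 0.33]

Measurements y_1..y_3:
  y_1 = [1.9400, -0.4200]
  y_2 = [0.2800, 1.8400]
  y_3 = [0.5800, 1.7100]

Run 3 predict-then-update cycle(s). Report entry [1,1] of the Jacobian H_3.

step 1: x^-=[-2.0754, 2.8600]  P^-=[0.3000 0.0243; 0.0243 0.4700]  H_jac=[-0.4835 0.0000; 0.0000 -0.2779]  S=[0.4901 0.0173; 0.0173 0.1763]  K=[-0.2956 -0.0094; 0.0021 -0.7411]  nu=[2.8154, 0.5406]  x^+=[-2.9127, 2.4654]  P^+=[0.2571 0.0196; 0.0196 0.3732]
step 2: x^-=[-2.6415, 2.4654]  P^-=[0.3359 0.0667; 0.0667 0.5132]  H_jac=[-0.8776 0.0000; 0.0000 -0.6258]  S=[0.6787 0.0506; 0.0506 0.3410]  K=[-0.4300 -0.0585; -0.0161 -0.9395]  nu=[0.7595, 2.6200]  x^+=[-3.1214, -0.0083]  P^+=[0.2067 0.0227; 0.0227 0.2105]
step 3: x^-=[-3.1223, -0.0083]  P^-=[0.2843 0.0519; 0.0519 0.3505]  H_jac=[-0.9998 0.0000; 0.0000 0.0083]  S=[0.7042 0.0136; 0.0136 0.1400]  K=[-0.4044 0.0423; -0.0742 0.0280]  nu=[0.5992, 0.7100]  x^+=[-3.3347, -0.0329]  P^+=[0.1693 0.0308; 0.0308 0.3466]

H_jac[1,1] = 0.0083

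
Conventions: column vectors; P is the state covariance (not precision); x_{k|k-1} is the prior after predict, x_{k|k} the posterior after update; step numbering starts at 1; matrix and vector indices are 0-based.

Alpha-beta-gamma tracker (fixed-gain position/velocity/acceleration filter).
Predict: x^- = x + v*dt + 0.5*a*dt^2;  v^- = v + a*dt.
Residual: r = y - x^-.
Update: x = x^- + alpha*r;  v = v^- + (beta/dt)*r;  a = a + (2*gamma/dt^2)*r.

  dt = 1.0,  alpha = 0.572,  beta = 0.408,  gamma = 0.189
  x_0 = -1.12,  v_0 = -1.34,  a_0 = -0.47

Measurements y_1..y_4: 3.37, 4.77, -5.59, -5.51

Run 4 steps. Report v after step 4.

v_post = -4.2697

step 1: x_pred=-2.6950  r=6.0650  x^+=0.7742  v^+=0.6645  a^+=1.8226
step 2: x_pred=2.3500  r=2.4200  x^+=3.7342  v^+=3.4745  a^+=2.7373
step 3: x_pred=8.5774  r=-14.1674  x^+=0.4736  v^+=0.4315  a^+=-2.6179
step 4: x_pred=-0.4038  r=-5.1062  x^+=-3.3246  v^+=-4.2697  a^+=-4.5481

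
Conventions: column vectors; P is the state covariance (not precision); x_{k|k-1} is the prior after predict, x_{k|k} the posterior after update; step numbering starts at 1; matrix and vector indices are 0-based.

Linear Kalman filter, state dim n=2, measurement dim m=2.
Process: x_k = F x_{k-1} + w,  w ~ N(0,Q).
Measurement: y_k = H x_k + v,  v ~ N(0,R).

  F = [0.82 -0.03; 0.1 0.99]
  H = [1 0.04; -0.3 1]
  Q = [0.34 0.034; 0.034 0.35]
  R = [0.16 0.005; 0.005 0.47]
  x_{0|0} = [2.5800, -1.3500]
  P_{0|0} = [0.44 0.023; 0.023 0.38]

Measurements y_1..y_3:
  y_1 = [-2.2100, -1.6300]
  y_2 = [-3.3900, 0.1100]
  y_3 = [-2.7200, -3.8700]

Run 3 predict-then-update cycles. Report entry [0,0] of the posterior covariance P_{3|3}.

P_post[0,0] = 0.1137

step 1: x^-=[2.1561, -1.0785]  P^-=[0.6351 0.0774; 0.0774 0.7314]  S=[0.8024 -0.0798; -0.0798 1.2121]  K=[0.7912 -0.0412; 0.1923 0.5969]  nu=[-4.3230, 0.0953]  x^+=[-1.2681, -1.8528]  P^+=[0.1255 0.0222; 0.0222 0.2882]
step 2: x^-=[-0.9843, -1.9611]  P^-=[0.4235 0.0537; 0.0537 0.6381]  S=[0.5889 -0.0435; -0.0435 1.1140]  K=[0.7201 -0.0377; 0.1763 0.5652]  nu=[-2.3273, 1.7758]  x^+=[-2.7272, -1.3676]  P^+=[0.1142 0.0201; 0.0201 0.2726]
step 3: x^-=[-2.1953, -1.6267]  P^-=[0.4161 0.0516; 0.0516 0.6223]  S=[0.5812 -0.0440; -0.0440 1.0988]  K=[0.7166 -0.0380; 0.1739 0.5592]  nu=[-0.4596, -2.9019]  x^+=[-2.4144, -3.3294]  P^+=[0.1137 0.0198; 0.0198 0.2696]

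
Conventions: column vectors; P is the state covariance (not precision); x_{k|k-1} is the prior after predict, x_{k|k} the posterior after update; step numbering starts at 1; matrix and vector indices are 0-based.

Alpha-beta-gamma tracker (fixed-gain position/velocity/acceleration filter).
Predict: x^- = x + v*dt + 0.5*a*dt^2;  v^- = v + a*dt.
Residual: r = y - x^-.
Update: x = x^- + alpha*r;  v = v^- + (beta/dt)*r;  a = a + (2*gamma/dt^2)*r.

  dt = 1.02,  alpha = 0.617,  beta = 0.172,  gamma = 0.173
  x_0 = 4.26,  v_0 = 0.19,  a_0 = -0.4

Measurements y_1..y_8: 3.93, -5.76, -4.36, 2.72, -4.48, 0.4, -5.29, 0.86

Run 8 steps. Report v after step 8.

step 1: x_pred=4.2457  r=-0.3157  x^+=4.0509  v^+=-0.2712  a^+=-0.5050
step 2: x_pred=3.5116  r=-9.2716  x^+=-2.2090  v^+=-2.3498  a^+=-3.5884
step 3: x_pred=-6.4724  r=2.1124  x^+=-5.1691  v^+=-5.6537  a^+=-2.8859
step 4: x_pred=-12.4371  r=15.1571  x^+=-3.0852  v^+=-6.0414  a^+=2.1548
step 5: x_pred=-8.1264  r=3.6464  x^+=-5.8766  v^+=-3.2286  a^+=3.3675
step 6: x_pred=-7.4179  r=7.8179  x^+=-2.5943  v^+=1.5246  a^+=5.9675
step 7: x_pred=2.0651  r=-7.3551  x^+=-2.4730  v^+=6.3712  a^+=3.5214
step 8: x_pred=5.8575  r=-4.9975  x^+=2.7740  v^+=9.1203  a^+=1.8595

v_post = 9.1203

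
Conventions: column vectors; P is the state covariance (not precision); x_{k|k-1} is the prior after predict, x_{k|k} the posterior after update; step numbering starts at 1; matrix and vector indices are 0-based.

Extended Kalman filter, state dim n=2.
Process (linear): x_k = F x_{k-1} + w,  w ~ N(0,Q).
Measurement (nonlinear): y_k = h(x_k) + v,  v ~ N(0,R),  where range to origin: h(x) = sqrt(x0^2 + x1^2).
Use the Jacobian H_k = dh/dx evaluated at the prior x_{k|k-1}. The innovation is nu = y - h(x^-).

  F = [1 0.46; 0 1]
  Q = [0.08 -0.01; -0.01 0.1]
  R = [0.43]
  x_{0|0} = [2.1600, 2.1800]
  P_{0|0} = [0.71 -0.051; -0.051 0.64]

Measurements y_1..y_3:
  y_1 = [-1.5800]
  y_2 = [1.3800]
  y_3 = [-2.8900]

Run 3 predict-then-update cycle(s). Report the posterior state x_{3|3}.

x_post = [1.3134, 0.6902]

step 1: x^-=[3.1628, 2.1800]  P^-=[0.8785 0.2334; 0.2334 0.7400]  H_jac=[0.8234 0.5675]  S=[1.4820]  K=[0.5774; 0.4130]  nu=[-5.4213]  x^+=[0.0323, -0.0592]  P^+=[0.3843 -0.1201; -0.1201 0.4872]
step 2: x^-=[0.0050, -0.0592]  P^-=[0.4569 0.0940; 0.0940 0.5872]  H_jac=[0.0847 -0.9964]  S=[1.0004]  K=[-0.0549; -0.5769]  nu=[1.3206]  x^+=[-0.0675, -0.8210]  P^+=[0.4539 0.0623; 0.0623 0.2543]
step 3: x^-=[-0.4452, -0.8210]  P^-=[0.6451 0.1693; 0.1693 0.3543]  H_jac=[-0.4767 -0.8791]  S=[0.9922]  K=[-0.4599; -0.3952]  nu=[-3.8240]  x^+=[1.3134, 0.6902]  P^+=[0.4352 -0.0110; -0.0110 0.1993]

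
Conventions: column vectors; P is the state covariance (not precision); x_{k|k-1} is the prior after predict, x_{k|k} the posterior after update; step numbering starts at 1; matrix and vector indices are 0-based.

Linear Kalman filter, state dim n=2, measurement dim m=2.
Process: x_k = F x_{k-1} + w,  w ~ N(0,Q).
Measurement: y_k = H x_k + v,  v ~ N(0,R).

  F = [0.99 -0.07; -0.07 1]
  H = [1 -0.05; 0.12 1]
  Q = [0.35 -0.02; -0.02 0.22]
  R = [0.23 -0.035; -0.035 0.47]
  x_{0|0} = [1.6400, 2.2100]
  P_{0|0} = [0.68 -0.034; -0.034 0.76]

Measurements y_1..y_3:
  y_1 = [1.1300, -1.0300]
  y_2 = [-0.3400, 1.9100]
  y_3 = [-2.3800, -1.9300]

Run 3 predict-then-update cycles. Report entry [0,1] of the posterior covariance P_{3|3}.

P_post[0,1] = -0.0248

step 1: x^-=[1.4689, 2.0952]  P^-=[1.0249 -0.1542; -0.1542 0.9881]  S=[1.2728 -0.1146; -0.1146 1.4359]  K=[0.8152 0.0434; -0.0998 0.6673]  nu=[-0.2341, -3.3015]  x^+=[1.1348, -0.0845]  P^+=[0.1845 -0.0303; -0.0303 0.3208]
step 2: x^-=[1.1294, -0.1639]  P^-=[0.5366 -0.0854; -0.0854 0.5459]  S=[0.7765 -0.0828; -0.0828 1.0031]  K=[0.7005 0.0369; -0.0890 0.5266]  nu=[-1.4776, 1.9384]  x^+=[0.1659, 0.9884]  P^+=[0.1585 -0.0262; -0.0262 0.2538]
step 3: x^-=[0.0950, 0.9767]  P^-=[0.5102 -0.0748; -0.0748 0.4782]  S=[0.7489 -0.0721; -0.0721 0.9376]  K=[0.6900 0.0385; -0.0843 0.4940]  nu=[-2.4262, -2.9181]  x^+=[-1.6915, -0.2603]  P^+=[0.1561 -0.0248; -0.0248 0.2381]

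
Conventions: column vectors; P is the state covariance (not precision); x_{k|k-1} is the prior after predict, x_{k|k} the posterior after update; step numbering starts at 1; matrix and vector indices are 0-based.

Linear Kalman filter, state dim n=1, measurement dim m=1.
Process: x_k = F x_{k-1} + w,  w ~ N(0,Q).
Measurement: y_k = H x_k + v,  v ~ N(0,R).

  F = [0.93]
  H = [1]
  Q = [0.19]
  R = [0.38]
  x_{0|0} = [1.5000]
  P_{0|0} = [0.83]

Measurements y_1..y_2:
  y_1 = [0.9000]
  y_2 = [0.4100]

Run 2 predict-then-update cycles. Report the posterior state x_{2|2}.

step 1: x^-=[1.3950]  P^-=[0.9079]  S=[1.2879]  K=[0.7049]  nu=[-0.4950]  x^+=[1.0461]  P^+=[0.2679]
step 2: x^-=[0.9728]  P^-=[0.4217]  S=[0.8017]  K=[0.5260]  nu=[-0.5628]  x^+=[0.6768]  P^+=[0.1999]

x_post = [0.6768]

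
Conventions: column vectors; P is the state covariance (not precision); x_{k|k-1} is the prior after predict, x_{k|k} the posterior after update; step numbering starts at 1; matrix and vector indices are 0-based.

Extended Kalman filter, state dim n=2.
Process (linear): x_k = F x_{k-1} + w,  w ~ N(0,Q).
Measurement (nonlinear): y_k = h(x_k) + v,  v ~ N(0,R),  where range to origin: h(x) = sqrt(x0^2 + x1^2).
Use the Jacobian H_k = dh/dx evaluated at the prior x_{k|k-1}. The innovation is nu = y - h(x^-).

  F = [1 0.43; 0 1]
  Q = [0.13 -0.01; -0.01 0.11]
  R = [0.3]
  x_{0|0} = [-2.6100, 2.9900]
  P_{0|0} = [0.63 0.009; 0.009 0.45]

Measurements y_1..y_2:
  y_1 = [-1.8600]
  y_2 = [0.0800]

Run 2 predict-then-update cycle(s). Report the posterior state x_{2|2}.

step 1: x^-=[-1.3243, 2.9900]  P^-=[0.8509 0.1925; 0.1925 0.5600]  H_jac=[-0.4050 0.9143]  S=[0.7652]  K=[-0.2203; 0.5673]  nu=[-5.1301]  x^+=[-0.1939, 0.0797]  P^+=[0.8138 0.2881; 0.2881 0.3138]
step 2: x^-=[-0.1597, 0.0797]  P^-=[1.2496 0.4131; 0.4131 0.4238]  H_jac=[-0.8947 0.4467]  S=[1.0547]  K=[-0.8851; -0.1709]  nu=[-0.0984]  x^+=[-0.0725, 0.0965]  P^+=[0.4233 0.2535; 0.2535 0.3929]

x_post = [-0.0725, 0.0965]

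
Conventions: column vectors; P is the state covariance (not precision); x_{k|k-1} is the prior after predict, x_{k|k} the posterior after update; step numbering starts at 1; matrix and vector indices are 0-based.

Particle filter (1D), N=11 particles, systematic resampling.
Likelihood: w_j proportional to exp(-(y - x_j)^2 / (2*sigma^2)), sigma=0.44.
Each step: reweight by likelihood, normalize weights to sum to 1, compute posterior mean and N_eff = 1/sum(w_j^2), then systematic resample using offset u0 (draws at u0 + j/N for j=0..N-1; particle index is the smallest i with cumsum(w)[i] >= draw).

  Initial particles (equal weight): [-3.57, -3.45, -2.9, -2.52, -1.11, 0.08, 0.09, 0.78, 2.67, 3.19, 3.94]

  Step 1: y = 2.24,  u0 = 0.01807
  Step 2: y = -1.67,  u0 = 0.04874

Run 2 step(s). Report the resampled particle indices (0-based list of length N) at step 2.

resampled_idx = [0, 1, 2, 3, 4, 5, 5, 6, 7, 8, 9]

step 1: w=[0.0000, 0.0000, 0.0000, 0.0000, 0.0000, 0.0000, 0.0000, 0.0056, 0.8589, 0.1346, 0.0008]  mean=2.7303  Neff=1.3229  idx=[8, 8, 8, 8, 8, 8, 8, 8, 8, 8, 9]
step 2: w=[0.1000, 0.1000, 0.1000, 0.1000, 0.1000, 0.1000, 0.1000, 0.1000, 0.1000, 0.1000, 0.0000]  mean=2.6700  Neff=10.0000  idx=[0, 1, 2, 3, 4, 5, 5, 6, 7, 8, 9]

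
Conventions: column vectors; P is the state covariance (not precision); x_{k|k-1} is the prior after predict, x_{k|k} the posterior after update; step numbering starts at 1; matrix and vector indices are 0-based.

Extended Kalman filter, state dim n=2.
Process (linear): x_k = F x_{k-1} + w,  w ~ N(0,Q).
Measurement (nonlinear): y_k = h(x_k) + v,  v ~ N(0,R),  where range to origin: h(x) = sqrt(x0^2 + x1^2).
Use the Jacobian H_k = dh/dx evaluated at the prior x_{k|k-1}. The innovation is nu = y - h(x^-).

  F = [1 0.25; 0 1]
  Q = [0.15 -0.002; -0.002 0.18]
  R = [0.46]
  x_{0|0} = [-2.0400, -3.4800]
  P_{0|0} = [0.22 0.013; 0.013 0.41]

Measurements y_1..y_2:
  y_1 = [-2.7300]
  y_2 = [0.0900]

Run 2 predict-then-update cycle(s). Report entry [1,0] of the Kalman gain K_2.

step 1: x^-=[-2.9100, -3.4800]  P^-=[0.4021 0.1135; 0.1135 0.5900]  H_jac=[-0.6415 -0.7671]  S=[1.0844]  K=[-0.3182; -0.4845]  nu=[-7.2664]  x^+=[-0.5980, 0.0407]  P^+=[0.2923 -0.0537; -0.0537 0.3354]
step 2: x^-=[-0.5879, 0.0407]  P^-=[0.4365 0.0282; 0.0282 0.5154]  H_jac=[-0.9976 0.0691]  S=[0.8930]  K=[-0.4854; 0.0084]  nu=[-0.4993]  x^+=[-0.3455, 0.0365]  P^+=[0.2260 0.0318; 0.0318 0.5154]

K[1,0] = 0.0084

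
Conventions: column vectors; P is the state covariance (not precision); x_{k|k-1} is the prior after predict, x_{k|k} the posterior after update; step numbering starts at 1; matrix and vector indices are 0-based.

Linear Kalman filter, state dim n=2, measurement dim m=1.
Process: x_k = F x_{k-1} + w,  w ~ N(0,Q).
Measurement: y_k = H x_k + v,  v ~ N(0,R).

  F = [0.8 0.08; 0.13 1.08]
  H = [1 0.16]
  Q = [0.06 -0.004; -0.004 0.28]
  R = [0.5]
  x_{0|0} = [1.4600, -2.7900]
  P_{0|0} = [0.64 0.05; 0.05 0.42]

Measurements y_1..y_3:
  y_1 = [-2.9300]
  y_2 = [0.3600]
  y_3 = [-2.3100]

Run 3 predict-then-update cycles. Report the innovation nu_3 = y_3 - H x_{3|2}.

innov = [-1.2020]

step 1: x^-=[0.9448, -2.8234]  P^-=[0.4787 0.1426; 0.1426 0.7947]  S=[1.0447]  K=[0.4801; 0.2582]  nu=[-3.4231]  x^+=[-0.6985, -3.7072]  P^+=[0.2379 0.0131; 0.0131 0.7251]
step 2: x^-=[-0.8554, -4.0946]  P^-=[0.2186 0.0948; 0.0948 1.1335]  S=[0.7780]  K=[0.3005; 0.3550]  nu=[1.8705]  x^+=[-0.2933, -3.4306]  P^+=[0.1484 0.0118; 0.0118 1.0354]
step 3: x^-=[-0.5091, -3.7431]  P^-=[0.1631 0.1112; 0.1112 1.4935]  S=[0.7369]  K=[0.2455; 0.4752]  nu=[-1.2020]  x^+=[-0.8041, -4.3144]  P^+=[0.1187 0.0253; 0.0253 1.3271]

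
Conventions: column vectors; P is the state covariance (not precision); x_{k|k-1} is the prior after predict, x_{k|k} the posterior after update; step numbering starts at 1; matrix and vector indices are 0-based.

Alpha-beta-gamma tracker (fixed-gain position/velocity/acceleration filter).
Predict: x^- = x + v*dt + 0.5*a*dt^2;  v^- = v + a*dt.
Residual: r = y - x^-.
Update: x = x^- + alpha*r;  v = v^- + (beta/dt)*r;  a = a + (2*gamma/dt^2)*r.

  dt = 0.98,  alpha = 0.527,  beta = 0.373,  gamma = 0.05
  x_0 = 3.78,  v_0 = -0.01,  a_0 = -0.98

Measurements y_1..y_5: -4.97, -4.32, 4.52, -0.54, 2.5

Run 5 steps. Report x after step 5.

x_post = 0.4982

step 1: x_pred=3.2996  r=-8.2696  x^+=-1.0585  v^+=-4.1179  a^+=-1.8411
step 2: x_pred=-5.9781  r=1.6581  x^+=-5.1043  v^+=-5.2911  a^+=-1.6684
step 3: x_pred=-11.0907  r=15.6107  x^+=-2.8639  v^+=-0.9845  a^+=-0.0430
step 4: x_pred=-3.8493  r=3.3093  x^+=-2.1053  v^+=0.2330  a^+=0.3016
step 5: x_pred=-1.7322  r=4.2322  x^+=0.4982  v^+=2.1393  a^+=0.7423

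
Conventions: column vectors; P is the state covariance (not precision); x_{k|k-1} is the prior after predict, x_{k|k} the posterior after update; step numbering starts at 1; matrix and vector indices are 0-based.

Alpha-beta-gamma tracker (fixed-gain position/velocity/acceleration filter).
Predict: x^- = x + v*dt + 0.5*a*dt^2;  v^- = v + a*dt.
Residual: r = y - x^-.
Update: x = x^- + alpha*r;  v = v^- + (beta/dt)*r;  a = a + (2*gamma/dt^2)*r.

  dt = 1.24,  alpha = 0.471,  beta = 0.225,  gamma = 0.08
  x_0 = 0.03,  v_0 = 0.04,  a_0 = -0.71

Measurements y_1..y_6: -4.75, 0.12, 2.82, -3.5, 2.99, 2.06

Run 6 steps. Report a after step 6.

step 1: x_pred=-0.4662  r=-4.2838  x^+=-2.4839  v^+=-1.6177  a^+=-1.1558
step 2: x_pred=-5.3784  r=5.4984  x^+=-2.7886  v^+=-2.0531  a^+=-0.5836
step 3: x_pred=-5.7832  r=8.6032  x^+=-1.7311  v^+=-1.2158  a^+=0.3116
step 4: x_pred=-2.9991  r=-0.5009  x^+=-3.2350  v^+=-0.9202  a^+=0.2595
step 5: x_pred=-4.1766  r=7.1666  x^+=-0.8011  v^+=0.7019  a^+=1.0052
step 6: x_pred=0.8421  r=1.2179  x^+=1.4157  v^+=2.1694  a^+=1.1320

a_post = 1.1320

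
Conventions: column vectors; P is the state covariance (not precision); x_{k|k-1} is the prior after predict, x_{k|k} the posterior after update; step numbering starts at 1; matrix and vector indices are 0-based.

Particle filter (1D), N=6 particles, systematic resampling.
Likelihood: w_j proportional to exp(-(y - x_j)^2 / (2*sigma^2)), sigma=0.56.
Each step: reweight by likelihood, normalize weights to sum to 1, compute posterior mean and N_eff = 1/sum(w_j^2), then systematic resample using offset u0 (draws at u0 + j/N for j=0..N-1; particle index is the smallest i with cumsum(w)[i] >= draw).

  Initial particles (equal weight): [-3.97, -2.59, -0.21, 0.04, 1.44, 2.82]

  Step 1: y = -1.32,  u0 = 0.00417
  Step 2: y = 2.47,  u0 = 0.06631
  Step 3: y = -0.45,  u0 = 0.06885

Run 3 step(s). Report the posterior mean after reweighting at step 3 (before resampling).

step 1: w=[0.0001, 0.2840, 0.5212, 0.1947, 0.0000, 0.0000]  mean=-0.8374  Neff=2.5626  idx=[1, 1, 2, 2, 2, 3]
step 2: w=[0.0000, 0.0000, 0.0938, 0.0938, 0.0938, 0.7187]  mean=-0.0303  Neff=1.8418  idx=[2, 4, 5, 5, 5, 5]
step 3: w=[0.2004, 0.2004, 0.1498, 0.1498, 0.1498, 0.1498]  mean=-0.0602  Neff=5.8796  idx=[0, 1, 2, 3, 4, 5]

post_mean = -0.0602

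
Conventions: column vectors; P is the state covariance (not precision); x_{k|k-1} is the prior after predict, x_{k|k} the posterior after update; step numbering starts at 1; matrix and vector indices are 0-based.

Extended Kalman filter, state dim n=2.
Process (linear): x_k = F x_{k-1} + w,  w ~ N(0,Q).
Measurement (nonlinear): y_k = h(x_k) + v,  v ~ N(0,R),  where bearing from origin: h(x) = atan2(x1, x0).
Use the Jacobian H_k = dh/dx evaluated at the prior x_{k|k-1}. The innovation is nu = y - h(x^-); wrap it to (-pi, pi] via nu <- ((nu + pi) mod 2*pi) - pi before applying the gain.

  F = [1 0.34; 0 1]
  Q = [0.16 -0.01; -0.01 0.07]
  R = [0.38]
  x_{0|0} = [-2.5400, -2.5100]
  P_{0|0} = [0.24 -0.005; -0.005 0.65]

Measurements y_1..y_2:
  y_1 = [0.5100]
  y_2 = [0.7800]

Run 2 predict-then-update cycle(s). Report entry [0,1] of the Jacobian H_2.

step 1: x^-=[-3.3934, -2.5100]  P^-=[0.4717 0.2060; 0.2060 0.7200]  H_jac=[0.1409 -0.1905]  S=[0.4044]  K=[0.0673; -0.2673]  nu=[3.0147]  x^+=[-3.1905, -3.3160]  P^+=[0.4699 0.2133; 0.2133 0.6911]
step 2: x^-=[-4.3179, -3.3160]  P^-=[0.8548 0.4383; 0.4383 0.7611]  H_jac=[0.1119 -0.1457]  S=[0.3926]  K=[0.0810; -0.1575]  nu=[-3.0165]  x^+=[-4.5622, -2.8407]  P^+=[0.8523 0.4433; 0.4433 0.7514]

H_jac[0,1] = -0.1457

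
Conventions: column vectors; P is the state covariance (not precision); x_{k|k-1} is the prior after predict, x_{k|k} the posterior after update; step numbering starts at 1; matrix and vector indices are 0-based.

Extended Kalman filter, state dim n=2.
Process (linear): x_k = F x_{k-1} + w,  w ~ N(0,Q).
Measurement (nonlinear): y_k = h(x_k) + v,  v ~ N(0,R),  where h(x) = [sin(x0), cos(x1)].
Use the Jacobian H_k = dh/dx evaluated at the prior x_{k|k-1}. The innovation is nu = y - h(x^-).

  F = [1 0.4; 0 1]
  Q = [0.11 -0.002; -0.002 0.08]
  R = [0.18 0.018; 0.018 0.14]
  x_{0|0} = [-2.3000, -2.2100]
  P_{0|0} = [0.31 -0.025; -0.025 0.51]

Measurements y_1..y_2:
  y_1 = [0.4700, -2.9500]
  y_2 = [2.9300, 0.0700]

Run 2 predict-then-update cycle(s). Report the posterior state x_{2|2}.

x_post = [-4.2401, -4.4033]

step 1: x^-=[-3.1840, -2.2100]  P^-=[0.4816 0.1770; 0.1770 0.5900]  H_jac=[-0.9991 0.0000; 0.0000 0.8026]  S=[0.6607 -0.1239; -0.1239 0.5200]  K=[-0.7087 0.1043; -0.1014 0.8864]  nu=[0.4276, -2.3534]  x^+=[-3.7325, -4.3394]  P^+=[0.1258 0.0023; 0.0023 0.1523]
step 2: x^-=[-5.4682, -4.3394]  P^-=[0.2620 0.0612; 0.0612 0.2323]  H_jac=[0.6859 0.0000; 0.0000 -0.9313]  S=[0.3033 -0.0211; -0.0211 0.3415]  K=[0.5835 -0.1309; 0.0948 -0.6277]  nu=[2.2023, 0.4344]  x^+=[-4.2401, -4.4033]  P^+=[0.1497 0.0084; 0.0084 0.0925]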